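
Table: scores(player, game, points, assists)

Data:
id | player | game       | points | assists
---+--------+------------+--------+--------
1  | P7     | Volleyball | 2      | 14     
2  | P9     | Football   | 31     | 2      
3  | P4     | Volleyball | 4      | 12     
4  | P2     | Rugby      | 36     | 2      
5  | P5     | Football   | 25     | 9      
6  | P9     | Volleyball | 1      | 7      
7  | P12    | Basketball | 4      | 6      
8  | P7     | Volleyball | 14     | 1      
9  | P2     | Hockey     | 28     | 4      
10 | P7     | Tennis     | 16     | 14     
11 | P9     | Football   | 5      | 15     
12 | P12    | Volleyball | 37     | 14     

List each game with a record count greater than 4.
SELECT game, COUNT(*) as cnt
FROM scores
GROUP BY game
HAVING COUNT(*) > 4

Result:
  Volleyball: 5

Note: HAVING filters groups after aggregation, WHERE filters rows before.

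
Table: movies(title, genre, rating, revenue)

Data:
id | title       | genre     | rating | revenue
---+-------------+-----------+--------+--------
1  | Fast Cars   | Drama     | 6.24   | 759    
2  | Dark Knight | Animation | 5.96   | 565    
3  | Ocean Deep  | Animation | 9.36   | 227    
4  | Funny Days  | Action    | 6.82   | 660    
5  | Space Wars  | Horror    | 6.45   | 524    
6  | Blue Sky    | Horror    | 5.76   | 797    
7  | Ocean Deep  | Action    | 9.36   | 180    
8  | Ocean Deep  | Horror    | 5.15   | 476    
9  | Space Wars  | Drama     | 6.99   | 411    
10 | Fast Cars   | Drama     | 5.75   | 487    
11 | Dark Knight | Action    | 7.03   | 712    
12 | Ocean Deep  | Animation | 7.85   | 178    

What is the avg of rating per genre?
SELECT genre, AVG(rating) as result
FROM movies
GROUP BY genre

Result:
  Action: 7.74
  Animation: 7.72
  Drama: 6.33
  Horror: 5.79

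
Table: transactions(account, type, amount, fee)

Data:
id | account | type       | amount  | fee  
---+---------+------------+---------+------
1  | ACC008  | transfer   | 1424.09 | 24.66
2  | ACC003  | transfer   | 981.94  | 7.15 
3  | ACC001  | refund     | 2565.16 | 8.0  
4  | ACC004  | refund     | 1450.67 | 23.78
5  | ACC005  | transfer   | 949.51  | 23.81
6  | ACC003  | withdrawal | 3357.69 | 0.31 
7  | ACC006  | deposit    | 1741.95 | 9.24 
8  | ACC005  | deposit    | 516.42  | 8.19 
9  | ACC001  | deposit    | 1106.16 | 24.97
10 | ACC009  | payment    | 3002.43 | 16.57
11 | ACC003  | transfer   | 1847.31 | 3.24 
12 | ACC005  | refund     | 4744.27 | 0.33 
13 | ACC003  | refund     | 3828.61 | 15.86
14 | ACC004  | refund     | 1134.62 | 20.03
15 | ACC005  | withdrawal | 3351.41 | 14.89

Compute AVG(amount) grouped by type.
SELECT type, AVG(amount) as result
FROM transactions
GROUP BY type

Result:
  deposit: 1121.51
  payment: 3002.43
  refund: 2744.67
  transfer: 1300.71
  withdrawal: 3354.55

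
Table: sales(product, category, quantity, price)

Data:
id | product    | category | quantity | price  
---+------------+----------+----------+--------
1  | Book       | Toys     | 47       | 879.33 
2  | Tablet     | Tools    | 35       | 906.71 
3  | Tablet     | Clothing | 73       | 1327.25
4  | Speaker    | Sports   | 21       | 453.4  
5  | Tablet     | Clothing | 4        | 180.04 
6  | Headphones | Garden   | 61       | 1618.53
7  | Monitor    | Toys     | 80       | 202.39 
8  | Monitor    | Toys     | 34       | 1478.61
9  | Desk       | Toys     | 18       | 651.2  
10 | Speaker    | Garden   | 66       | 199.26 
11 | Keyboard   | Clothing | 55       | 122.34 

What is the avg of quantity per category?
SELECT category, AVG(quantity) as result
FROM sales
GROUP BY category

Result:
  Clothing: 44.00
  Garden: 63.50
  Sports: 21.00
  Tools: 35.00
  Toys: 44.75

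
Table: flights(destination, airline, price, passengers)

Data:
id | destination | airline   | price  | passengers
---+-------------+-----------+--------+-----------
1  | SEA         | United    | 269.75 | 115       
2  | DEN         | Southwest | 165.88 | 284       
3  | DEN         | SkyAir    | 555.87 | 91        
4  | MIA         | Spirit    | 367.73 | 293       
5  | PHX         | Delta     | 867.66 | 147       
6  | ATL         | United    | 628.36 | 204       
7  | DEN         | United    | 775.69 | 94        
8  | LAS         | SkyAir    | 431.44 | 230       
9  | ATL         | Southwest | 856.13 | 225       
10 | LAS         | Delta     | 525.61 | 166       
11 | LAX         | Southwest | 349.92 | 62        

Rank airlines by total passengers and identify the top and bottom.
SELECT airline, SUM(passengers)
FROM flights
GROUP BY airline
ORDER BY SUM(passengers)

All groups:
  Spirit: 293
  Delta: 313
  SkyAir: 321
  United: 413
  Southwest: 571

Highest: Southwest (571)
Lowest: Spirit (293)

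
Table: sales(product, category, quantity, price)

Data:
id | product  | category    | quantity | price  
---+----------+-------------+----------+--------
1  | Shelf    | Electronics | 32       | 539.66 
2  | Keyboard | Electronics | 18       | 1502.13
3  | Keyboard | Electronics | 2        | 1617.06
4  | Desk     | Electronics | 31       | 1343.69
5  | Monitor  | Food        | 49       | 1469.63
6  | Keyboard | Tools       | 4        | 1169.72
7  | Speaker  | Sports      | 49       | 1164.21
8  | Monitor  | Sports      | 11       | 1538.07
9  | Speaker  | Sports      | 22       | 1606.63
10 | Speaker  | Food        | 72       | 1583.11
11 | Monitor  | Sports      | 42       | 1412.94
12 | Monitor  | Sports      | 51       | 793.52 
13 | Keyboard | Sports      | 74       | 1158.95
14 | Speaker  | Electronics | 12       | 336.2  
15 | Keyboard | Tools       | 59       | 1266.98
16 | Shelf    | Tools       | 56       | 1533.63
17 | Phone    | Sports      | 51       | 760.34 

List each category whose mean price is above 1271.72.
SELECT category, AVG(price)
FROM sales
GROUP BY category
HAVING AVG(price) > 1271.72

Result:
  Food: avg=1526.37
  Tools: avg=1323.44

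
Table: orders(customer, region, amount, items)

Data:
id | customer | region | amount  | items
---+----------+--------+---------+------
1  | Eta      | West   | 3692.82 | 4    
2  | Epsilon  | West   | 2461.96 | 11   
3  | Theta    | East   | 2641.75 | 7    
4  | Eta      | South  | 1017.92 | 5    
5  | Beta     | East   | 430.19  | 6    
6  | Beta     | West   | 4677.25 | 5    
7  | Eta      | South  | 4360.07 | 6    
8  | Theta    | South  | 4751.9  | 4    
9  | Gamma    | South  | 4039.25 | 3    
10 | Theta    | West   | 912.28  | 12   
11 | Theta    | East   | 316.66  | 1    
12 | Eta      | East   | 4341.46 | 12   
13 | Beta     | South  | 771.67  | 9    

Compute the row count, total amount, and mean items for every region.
SELECT region,
       COUNT(*) as cnt,
       SUM(amount) as total_amount,
       AVG(items) as avg_items
FROM orders
GROUP BY region

Result:
  East: 4 records, 7730.06 total amount, 6.50 avg items
  South: 5 records, 14940.81 total amount, 5.40 avg items
  West: 4 records, 11744.31 total amount, 8.00 avg items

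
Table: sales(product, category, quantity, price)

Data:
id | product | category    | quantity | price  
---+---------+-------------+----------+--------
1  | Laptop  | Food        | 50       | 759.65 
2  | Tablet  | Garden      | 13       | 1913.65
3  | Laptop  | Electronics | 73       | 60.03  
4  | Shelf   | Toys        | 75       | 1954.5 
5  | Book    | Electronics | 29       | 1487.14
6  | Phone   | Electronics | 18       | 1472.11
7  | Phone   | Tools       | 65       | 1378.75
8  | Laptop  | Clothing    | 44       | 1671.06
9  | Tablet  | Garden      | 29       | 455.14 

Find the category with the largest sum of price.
SELECT category, SUM(price) as val
FROM sales
GROUP BY category
ORDER BY val DESC
LIMIT 1

Result: Electronics with sum(price) = 3019.28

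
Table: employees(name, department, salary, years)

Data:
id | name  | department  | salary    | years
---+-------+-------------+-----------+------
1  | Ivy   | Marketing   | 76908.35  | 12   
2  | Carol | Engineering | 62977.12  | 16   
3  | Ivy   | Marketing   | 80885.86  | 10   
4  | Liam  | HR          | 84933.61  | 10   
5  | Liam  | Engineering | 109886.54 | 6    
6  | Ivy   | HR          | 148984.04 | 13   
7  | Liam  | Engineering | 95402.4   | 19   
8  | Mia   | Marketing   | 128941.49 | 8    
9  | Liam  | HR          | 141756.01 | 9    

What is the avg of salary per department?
SELECT department, AVG(salary) as result
FROM employees
GROUP BY department

Result:
  Engineering: 89422.02
  HR: 125224.55
  Marketing: 95578.57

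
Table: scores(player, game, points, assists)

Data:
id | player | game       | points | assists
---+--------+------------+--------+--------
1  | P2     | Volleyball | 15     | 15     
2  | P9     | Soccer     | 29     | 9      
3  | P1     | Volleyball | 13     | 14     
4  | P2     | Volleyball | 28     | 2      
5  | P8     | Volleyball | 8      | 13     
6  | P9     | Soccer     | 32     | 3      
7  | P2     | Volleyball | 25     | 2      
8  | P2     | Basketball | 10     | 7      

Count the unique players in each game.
SELECT game, COUNT(DISTINCT player)
FROM scores
GROUP BY game

Result:
  Basketball: 1 distinct
  Soccer: 1 distinct
  Volleyball: 3 distinct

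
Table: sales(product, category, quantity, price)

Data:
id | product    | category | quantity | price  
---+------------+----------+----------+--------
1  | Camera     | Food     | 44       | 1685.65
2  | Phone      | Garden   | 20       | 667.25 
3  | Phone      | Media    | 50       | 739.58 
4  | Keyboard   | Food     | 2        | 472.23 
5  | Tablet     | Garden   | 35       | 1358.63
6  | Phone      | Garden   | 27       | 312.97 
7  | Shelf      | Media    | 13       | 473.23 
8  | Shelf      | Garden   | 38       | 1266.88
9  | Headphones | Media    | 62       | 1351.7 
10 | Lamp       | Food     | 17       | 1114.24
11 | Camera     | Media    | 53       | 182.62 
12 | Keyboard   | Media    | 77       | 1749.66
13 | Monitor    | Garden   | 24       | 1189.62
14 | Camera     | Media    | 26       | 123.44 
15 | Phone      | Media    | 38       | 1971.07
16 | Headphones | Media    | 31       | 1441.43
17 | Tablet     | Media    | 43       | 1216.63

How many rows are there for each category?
SELECT category, COUNT(*) as count
FROM sales
GROUP BY category

Result:
  Food: 3
  Garden: 5
  Media: 9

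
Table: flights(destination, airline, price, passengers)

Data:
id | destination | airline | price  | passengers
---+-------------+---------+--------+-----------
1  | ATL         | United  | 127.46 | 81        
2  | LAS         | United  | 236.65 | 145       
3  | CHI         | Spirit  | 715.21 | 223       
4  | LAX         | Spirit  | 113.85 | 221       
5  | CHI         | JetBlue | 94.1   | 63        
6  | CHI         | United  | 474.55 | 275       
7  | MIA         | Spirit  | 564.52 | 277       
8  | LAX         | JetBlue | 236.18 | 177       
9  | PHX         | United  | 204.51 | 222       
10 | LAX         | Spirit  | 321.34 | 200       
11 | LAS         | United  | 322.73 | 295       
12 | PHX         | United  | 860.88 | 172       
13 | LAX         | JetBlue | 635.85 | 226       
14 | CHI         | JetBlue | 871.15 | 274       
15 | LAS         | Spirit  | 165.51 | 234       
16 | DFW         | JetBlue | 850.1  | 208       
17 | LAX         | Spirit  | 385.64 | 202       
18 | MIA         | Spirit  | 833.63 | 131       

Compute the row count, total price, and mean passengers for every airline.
SELECT airline,
       COUNT(*) as cnt,
       SUM(price) as total_price,
       AVG(passengers) as avg_passengers
FROM flights
GROUP BY airline

Result:
  JetBlue: 5 records, 2687.38 total price, 189.60 avg passengers
  Spirit: 7 records, 3099.70 total price, 212.57 avg passengers
  United: 6 records, 2226.78 total price, 198.33 avg passengers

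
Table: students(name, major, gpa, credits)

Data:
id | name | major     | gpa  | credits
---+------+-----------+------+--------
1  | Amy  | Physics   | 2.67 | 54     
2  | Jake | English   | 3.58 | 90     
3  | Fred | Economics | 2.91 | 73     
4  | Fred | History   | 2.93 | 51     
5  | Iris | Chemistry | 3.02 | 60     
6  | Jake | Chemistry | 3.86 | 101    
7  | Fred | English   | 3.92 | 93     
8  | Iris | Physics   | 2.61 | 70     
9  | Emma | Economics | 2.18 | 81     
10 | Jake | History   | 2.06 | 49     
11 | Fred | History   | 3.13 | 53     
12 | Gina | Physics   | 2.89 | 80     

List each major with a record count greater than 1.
SELECT major, COUNT(*) as cnt
FROM students
GROUP BY major
HAVING COUNT(*) > 1

Result:
  Chemistry: 2
  Economics: 2
  English: 2
  History: 3
  Physics: 3

Note: HAVING filters groups after aggregation, WHERE filters rows before.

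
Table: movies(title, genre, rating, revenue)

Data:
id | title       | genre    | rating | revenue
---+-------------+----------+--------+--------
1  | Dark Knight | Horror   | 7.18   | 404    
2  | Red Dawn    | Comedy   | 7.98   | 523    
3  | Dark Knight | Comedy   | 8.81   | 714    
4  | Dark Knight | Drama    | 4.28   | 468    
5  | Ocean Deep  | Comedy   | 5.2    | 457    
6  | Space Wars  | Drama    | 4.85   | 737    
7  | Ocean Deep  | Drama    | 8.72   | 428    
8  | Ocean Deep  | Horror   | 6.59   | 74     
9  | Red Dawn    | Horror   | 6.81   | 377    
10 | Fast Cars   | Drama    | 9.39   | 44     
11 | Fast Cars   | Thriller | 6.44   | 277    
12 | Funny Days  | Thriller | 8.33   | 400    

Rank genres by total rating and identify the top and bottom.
SELECT genre, SUM(rating)
FROM movies
GROUP BY genre
ORDER BY SUM(rating)

All groups:
  Thriller: 14.77
  Horror: 20.58
  Comedy: 21.99
  Drama: 27.24

Highest: Drama (27.24)
Lowest: Thriller (14.77)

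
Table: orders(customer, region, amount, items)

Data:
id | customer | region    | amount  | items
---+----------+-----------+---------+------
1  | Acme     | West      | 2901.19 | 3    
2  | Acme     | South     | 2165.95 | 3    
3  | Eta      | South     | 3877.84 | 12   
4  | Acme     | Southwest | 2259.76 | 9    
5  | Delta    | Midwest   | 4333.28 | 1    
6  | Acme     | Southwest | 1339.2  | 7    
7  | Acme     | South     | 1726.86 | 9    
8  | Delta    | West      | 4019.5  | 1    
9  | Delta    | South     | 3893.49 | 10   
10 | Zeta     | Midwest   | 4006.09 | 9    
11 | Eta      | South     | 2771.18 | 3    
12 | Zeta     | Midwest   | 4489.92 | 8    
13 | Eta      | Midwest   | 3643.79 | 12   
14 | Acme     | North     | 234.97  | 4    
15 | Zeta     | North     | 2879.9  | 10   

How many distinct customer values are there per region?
SELECT region, COUNT(DISTINCT customer)
FROM orders
GROUP BY region

Result:
  Midwest: 3 distinct
  North: 2 distinct
  South: 3 distinct
  Southwest: 1 distinct
  West: 2 distinct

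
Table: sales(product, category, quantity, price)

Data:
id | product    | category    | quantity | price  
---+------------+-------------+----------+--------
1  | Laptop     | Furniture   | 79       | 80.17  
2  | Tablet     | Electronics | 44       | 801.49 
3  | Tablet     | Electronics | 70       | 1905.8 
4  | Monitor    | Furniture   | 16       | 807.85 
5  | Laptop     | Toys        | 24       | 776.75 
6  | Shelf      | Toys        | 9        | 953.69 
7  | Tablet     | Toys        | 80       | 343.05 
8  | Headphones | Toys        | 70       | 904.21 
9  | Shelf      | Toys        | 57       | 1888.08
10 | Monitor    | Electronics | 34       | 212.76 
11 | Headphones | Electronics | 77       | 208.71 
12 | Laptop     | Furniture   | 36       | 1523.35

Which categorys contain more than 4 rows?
SELECT category, COUNT(*) as cnt
FROM sales
GROUP BY category
HAVING COUNT(*) > 4

Result:
  Toys: 5

Note: HAVING filters groups after aggregation, WHERE filters rows before.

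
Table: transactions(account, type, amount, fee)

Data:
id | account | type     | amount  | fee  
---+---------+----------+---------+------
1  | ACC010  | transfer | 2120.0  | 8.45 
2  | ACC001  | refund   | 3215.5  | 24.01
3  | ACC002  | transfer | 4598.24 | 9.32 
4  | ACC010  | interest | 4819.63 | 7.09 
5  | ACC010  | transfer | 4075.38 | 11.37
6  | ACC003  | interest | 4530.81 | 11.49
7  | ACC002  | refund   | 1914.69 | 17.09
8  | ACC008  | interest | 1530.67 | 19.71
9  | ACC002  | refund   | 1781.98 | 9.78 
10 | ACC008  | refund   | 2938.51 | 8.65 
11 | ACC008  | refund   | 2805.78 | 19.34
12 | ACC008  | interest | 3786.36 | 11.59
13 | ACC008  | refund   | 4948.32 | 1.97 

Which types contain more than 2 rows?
SELECT type, COUNT(*) as cnt
FROM transactions
GROUP BY type
HAVING COUNT(*) > 2

Result:
  interest: 4
  refund: 6
  transfer: 3

Note: HAVING filters groups after aggregation, WHERE filters rows before.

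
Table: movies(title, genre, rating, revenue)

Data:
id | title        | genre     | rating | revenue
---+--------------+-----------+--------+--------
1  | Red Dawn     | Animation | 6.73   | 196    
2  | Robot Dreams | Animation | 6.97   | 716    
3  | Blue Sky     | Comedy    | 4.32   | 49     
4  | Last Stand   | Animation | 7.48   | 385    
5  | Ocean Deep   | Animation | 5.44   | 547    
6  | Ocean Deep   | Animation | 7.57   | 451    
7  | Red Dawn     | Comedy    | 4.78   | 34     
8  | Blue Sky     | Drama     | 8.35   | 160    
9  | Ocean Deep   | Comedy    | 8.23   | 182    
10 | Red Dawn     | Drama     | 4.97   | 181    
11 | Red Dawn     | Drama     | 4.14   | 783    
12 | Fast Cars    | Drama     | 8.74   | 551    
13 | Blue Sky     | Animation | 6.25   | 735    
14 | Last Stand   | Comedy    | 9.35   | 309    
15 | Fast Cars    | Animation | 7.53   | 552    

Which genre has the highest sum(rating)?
SELECT genre, SUM(rating) as val
FROM movies
GROUP BY genre
ORDER BY val DESC
LIMIT 1

Result: Animation with sum(rating) = 47.97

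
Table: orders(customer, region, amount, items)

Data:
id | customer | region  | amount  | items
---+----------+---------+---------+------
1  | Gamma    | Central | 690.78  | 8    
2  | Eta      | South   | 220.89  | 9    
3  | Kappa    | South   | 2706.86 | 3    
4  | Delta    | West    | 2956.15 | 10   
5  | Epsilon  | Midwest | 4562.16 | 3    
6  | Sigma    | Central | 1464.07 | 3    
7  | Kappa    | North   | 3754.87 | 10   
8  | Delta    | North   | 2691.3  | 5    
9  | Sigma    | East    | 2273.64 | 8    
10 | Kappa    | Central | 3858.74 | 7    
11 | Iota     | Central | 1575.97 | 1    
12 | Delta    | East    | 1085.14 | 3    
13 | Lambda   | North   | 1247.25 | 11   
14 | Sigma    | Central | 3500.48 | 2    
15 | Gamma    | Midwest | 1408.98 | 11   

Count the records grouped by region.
SELECT region, COUNT(*) as count
FROM orders
GROUP BY region

Result:
  Central: 5
  East: 2
  Midwest: 2
  North: 3
  South: 2
  West: 1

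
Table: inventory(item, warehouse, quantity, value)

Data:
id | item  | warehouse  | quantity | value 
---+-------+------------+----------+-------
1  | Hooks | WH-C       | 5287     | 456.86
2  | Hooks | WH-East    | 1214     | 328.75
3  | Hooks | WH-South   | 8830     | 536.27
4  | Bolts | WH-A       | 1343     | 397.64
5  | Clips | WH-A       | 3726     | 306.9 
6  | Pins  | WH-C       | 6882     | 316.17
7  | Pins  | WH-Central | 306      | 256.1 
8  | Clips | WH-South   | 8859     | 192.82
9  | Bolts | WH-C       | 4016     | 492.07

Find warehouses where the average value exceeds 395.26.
SELECT warehouse, AVG(value)
FROM inventory
GROUP BY warehouse
HAVING AVG(value) > 395.26

Result:
  WH-C: avg=421.70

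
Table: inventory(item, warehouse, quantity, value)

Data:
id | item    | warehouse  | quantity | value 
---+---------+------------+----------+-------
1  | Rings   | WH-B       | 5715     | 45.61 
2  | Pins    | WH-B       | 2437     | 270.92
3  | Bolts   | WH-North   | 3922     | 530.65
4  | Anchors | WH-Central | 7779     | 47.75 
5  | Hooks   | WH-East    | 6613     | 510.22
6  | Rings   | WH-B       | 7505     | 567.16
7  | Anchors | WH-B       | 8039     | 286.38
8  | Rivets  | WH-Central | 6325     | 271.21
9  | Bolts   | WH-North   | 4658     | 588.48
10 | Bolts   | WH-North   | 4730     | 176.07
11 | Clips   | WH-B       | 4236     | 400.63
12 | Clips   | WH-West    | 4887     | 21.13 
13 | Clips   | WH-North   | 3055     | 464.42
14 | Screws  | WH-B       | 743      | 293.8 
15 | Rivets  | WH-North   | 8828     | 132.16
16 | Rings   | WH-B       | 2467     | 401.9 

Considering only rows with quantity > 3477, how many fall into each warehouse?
SELECT warehouse, COUNT(*)
FROM inventory
WHERE quantity > 3477
GROUP BY warehouse

Note: WHERE filters rows before grouping.

Result:
  WH-B: 4
  WH-Central: 2
  WH-East: 1
  WH-North: 4
  WH-West: 1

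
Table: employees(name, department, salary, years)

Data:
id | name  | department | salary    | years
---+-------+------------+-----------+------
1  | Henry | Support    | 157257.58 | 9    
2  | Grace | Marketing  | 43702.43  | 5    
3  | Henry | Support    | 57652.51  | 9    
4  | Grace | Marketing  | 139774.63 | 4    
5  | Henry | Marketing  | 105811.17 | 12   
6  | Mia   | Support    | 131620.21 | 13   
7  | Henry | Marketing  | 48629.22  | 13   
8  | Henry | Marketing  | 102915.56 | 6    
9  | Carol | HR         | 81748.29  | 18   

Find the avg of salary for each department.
SELECT department, AVG(salary) as result
FROM employees
GROUP BY department

Result:
  HR: 81748.29
  Marketing: 88166.60
  Support: 115510.10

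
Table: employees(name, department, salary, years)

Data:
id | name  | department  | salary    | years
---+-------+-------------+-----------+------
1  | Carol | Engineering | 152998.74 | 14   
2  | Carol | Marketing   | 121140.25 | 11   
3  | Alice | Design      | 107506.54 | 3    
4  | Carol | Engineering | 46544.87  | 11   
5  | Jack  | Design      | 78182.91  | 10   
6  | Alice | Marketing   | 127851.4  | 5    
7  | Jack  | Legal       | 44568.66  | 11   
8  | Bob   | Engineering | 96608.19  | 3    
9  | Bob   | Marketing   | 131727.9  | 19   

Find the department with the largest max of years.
SELECT department, MAX(years) as val
FROM employees
GROUP BY department
ORDER BY val DESC
LIMIT 1

Result: Marketing with max(years) = 19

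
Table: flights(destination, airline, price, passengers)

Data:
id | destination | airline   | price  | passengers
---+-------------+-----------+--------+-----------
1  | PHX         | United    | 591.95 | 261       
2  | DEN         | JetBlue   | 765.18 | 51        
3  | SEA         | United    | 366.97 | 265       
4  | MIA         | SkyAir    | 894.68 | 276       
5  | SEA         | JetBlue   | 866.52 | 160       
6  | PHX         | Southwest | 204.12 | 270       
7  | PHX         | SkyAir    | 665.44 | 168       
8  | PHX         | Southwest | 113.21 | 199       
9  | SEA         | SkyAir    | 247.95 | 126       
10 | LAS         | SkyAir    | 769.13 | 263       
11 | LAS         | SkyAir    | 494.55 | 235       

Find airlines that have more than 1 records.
SELECT airline, COUNT(*) as cnt
FROM flights
GROUP BY airline
HAVING COUNT(*) > 1

Result:
  JetBlue: 2
  SkyAir: 5
  Southwest: 2
  United: 2

Note: HAVING filters groups after aggregation, WHERE filters rows before.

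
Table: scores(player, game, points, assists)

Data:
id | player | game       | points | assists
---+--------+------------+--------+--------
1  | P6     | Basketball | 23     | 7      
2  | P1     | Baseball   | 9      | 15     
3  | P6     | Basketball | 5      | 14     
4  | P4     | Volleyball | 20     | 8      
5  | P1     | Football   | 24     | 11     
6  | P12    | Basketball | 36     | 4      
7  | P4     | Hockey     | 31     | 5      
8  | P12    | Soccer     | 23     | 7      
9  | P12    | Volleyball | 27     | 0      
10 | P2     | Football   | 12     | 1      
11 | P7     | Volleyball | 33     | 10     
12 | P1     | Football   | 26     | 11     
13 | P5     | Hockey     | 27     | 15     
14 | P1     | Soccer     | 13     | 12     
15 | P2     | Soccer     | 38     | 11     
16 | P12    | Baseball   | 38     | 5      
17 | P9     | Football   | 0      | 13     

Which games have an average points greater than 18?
SELECT game, AVG(points)
FROM scores
GROUP BY game
HAVING AVG(points) > 18

Result:
  Baseball: avg=23.50
  Basketball: avg=21.33
  Hockey: avg=29.00
  Soccer: avg=24.67
  Volleyball: avg=26.67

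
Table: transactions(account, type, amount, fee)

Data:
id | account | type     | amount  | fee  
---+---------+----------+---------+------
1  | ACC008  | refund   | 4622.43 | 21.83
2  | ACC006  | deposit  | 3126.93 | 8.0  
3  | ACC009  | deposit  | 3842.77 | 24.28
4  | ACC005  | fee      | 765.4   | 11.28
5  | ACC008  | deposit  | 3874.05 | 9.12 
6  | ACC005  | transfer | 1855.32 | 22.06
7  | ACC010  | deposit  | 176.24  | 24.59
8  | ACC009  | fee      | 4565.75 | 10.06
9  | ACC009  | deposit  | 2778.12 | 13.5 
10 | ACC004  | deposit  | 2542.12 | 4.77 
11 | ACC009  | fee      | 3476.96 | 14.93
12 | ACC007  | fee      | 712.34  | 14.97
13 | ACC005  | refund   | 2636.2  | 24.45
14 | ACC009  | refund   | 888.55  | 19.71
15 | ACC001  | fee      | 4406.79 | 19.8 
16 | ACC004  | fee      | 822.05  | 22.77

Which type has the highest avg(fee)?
SELECT type, AVG(fee) as val
FROM transactions
GROUP BY type
ORDER BY val DESC
LIMIT 1

Result: transfer with avg(fee) = 22.06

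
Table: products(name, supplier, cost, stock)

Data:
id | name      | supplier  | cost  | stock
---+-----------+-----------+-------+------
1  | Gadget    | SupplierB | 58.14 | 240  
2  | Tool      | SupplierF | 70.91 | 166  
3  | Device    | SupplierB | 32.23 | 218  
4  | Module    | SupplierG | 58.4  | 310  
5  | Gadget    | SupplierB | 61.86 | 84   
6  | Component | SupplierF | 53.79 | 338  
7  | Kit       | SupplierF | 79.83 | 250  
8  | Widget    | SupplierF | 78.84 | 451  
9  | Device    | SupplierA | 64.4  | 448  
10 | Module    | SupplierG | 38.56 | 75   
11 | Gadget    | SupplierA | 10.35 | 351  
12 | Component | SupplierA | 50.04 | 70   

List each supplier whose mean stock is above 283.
SELECT supplier, AVG(stock)
FROM products
GROUP BY supplier
HAVING AVG(stock) > 283

Result:
  SupplierA: avg=289.67
  SupplierF: avg=301.25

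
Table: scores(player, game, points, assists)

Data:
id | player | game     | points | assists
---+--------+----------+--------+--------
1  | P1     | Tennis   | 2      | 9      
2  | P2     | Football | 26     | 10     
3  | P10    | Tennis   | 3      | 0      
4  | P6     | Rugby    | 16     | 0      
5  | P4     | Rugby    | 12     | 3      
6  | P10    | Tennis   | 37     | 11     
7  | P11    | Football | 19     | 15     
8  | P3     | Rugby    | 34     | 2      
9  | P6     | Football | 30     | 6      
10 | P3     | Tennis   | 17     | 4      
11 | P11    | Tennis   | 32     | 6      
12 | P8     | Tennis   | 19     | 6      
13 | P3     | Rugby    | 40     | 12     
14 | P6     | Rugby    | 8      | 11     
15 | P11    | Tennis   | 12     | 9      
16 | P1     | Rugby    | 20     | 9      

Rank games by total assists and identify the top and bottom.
SELECT game, SUM(assists)
FROM scores
GROUP BY game
ORDER BY SUM(assists)

All groups:
  Football: 31
  Rugby: 37
  Tennis: 45

Highest: Tennis (45)
Lowest: Football (31)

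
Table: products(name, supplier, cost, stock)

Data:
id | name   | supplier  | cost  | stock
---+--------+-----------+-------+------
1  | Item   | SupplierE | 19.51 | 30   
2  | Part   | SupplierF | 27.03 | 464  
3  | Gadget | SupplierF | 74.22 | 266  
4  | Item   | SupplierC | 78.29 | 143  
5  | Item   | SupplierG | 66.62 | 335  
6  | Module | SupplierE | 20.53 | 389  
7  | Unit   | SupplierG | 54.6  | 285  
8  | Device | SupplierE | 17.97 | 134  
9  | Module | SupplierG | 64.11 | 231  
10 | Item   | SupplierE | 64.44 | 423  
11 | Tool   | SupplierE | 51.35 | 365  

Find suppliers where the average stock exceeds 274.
SELECT supplier, AVG(stock)
FROM products
GROUP BY supplier
HAVING AVG(stock) > 274

Result:
  SupplierF: avg=365.00
  SupplierG: avg=283.67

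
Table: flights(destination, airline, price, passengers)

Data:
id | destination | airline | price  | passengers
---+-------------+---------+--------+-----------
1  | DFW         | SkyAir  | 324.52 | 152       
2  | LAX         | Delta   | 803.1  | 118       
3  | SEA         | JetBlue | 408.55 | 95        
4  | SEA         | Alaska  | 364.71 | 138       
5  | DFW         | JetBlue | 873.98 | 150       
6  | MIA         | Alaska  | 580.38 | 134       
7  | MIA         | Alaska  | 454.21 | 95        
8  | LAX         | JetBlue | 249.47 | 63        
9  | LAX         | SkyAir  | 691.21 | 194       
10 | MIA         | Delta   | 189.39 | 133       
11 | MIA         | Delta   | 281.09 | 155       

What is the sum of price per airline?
SELECT airline, SUM(price) as result
FROM flights
GROUP BY airline

Result:
  Alaska: 1399.30
  Delta: 1273.58
  JetBlue: 1532.00
  SkyAir: 1015.73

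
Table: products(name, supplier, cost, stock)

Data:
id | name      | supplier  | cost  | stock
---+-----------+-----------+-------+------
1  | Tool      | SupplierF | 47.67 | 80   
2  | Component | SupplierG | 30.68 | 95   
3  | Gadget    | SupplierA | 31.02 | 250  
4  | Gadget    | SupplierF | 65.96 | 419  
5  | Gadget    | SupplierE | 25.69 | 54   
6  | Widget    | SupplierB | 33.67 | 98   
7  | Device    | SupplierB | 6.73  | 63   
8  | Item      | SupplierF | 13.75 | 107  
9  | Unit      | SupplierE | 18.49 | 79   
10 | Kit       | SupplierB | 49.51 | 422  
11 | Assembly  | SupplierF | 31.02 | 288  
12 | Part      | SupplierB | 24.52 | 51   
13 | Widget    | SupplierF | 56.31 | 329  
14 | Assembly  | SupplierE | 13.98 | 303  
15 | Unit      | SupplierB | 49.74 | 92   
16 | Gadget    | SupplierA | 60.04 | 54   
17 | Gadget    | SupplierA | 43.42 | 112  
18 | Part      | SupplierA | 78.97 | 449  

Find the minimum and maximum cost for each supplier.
SELECT supplier, MIN(cost), MAX(cost)
FROM products
GROUP BY supplier

Result:
  SupplierA: min=31.02, max=78.97
  SupplierB: min=6.73, max=49.74
  SupplierE: min=13.98, max=25.69
  SupplierF: min=13.75, max=65.96
  SupplierG: min=30.68, max=30.68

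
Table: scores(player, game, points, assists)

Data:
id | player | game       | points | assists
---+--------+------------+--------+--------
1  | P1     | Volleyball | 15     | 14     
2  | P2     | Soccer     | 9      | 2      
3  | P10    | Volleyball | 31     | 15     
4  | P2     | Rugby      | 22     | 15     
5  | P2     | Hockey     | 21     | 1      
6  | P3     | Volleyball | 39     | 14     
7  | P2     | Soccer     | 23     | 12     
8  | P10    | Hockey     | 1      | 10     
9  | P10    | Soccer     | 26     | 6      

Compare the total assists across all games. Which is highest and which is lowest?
SELECT game, SUM(assists)
FROM scores
GROUP BY game
ORDER BY SUM(assists)

All groups:
  Hockey: 11
  Rugby: 15
  Soccer: 20
  Volleyball: 43

Highest: Volleyball (43)
Lowest: Hockey (11)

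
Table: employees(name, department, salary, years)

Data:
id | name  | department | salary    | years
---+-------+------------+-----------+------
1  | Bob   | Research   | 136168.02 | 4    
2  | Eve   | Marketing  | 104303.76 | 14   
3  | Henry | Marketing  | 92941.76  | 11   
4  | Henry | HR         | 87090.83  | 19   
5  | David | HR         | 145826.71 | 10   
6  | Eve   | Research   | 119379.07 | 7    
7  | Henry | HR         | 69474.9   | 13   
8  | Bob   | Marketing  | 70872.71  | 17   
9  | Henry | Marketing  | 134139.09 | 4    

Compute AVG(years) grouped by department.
SELECT department, AVG(years) as result
FROM employees
GROUP BY department

Result:
  HR: 14.00
  Marketing: 11.50
  Research: 5.50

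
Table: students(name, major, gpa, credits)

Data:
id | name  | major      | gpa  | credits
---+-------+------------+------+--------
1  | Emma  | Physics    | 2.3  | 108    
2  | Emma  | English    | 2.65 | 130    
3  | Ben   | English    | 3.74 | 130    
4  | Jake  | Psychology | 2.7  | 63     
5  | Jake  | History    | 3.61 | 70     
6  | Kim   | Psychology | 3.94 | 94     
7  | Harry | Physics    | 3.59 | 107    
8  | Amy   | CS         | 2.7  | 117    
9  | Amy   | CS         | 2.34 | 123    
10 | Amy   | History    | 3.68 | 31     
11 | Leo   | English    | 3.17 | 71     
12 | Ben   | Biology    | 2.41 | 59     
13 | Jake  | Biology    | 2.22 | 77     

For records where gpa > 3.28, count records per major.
SELECT major, COUNT(*)
FROM students
WHERE gpa > 3.28
GROUP BY major

Note: WHERE filters rows before grouping.

Result:
  English: 1
  History: 2
  Physics: 1
  Psychology: 1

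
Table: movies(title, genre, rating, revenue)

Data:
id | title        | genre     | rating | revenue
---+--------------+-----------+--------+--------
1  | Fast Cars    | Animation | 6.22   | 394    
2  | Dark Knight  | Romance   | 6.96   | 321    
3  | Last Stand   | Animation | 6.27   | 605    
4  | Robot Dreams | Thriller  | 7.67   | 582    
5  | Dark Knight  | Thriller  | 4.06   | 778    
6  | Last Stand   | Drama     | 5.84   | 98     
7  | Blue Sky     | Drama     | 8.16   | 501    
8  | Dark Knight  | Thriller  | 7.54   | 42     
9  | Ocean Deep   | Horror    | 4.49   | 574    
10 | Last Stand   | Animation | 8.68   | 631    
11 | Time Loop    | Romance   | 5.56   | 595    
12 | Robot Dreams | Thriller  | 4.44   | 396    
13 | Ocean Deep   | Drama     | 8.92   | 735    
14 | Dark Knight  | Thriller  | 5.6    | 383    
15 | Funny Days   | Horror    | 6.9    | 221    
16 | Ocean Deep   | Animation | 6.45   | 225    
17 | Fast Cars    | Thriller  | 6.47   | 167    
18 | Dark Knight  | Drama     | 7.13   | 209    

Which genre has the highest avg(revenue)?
SELECT genre, AVG(revenue) as val
FROM movies
GROUP BY genre
ORDER BY val DESC
LIMIT 1

Result: Animation with avg(revenue) = 463.75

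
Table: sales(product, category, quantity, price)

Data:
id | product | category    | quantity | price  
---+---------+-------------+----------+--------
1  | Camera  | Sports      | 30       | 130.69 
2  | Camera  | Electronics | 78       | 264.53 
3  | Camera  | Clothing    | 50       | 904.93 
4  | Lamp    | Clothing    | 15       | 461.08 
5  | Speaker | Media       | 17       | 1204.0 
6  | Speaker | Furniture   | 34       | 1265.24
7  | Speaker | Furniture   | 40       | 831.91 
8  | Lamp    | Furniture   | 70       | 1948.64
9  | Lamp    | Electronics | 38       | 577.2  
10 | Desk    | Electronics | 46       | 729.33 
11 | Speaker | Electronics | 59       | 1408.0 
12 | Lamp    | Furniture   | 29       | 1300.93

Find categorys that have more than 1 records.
SELECT category, COUNT(*) as cnt
FROM sales
GROUP BY category
HAVING COUNT(*) > 1

Result:
  Clothing: 2
  Electronics: 4
  Furniture: 4

Note: HAVING filters groups after aggregation, WHERE filters rows before.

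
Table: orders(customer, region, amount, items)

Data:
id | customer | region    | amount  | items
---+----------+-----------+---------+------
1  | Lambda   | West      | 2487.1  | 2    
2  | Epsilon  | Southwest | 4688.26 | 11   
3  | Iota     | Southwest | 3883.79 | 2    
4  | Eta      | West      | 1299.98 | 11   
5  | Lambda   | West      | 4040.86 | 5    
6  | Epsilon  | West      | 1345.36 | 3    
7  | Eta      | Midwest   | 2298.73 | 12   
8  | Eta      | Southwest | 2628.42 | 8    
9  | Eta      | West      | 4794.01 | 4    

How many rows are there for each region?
SELECT region, COUNT(*) as count
FROM orders
GROUP BY region

Result:
  Midwest: 1
  Southwest: 3
  West: 5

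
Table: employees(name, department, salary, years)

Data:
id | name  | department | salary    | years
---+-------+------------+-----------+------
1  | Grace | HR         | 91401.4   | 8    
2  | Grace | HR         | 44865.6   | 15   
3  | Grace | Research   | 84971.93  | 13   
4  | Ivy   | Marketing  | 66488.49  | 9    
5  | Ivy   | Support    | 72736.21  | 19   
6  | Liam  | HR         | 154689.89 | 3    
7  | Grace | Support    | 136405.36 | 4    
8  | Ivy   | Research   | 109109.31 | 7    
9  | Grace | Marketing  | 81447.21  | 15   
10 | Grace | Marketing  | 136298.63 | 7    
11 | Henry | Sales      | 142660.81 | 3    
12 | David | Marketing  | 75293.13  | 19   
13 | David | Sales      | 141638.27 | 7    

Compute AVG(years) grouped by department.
SELECT department, AVG(years) as result
FROM employees
GROUP BY department

Result:
  HR: 8.67
  Marketing: 12.50
  Research: 10.00
  Sales: 5.00
  Support: 11.50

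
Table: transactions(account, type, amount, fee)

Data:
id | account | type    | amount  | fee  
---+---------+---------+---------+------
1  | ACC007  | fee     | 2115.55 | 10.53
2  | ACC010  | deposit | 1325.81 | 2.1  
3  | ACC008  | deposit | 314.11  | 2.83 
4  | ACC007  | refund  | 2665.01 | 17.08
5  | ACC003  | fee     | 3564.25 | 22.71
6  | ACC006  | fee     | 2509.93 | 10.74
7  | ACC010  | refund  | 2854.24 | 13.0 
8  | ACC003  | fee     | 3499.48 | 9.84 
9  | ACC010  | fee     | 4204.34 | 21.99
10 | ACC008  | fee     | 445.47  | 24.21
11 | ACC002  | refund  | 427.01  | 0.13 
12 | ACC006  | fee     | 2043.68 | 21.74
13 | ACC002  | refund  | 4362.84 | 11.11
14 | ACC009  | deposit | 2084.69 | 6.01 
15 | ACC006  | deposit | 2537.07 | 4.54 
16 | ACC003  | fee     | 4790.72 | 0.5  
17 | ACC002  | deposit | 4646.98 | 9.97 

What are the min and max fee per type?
SELECT type, MIN(fee), MAX(fee)
FROM transactions
GROUP BY type

Result:
  deposit: min=2.10, max=9.97
  fee: min=0.50, max=24.21
  refund: min=0.13, max=17.08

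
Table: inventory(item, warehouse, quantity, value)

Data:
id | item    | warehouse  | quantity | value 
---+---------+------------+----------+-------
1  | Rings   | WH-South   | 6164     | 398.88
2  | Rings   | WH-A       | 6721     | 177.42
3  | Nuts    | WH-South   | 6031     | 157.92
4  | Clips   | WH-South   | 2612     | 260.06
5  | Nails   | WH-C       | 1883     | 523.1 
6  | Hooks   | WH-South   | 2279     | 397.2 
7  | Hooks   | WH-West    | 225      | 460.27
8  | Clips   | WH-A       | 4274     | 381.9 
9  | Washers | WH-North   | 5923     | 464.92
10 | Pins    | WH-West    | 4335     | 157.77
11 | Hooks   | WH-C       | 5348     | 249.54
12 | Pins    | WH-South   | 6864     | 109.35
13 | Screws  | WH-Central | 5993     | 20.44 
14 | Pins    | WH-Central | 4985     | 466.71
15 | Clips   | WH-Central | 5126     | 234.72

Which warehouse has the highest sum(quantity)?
SELECT warehouse, SUM(quantity) as val
FROM inventory
GROUP BY warehouse
ORDER BY val DESC
LIMIT 1

Result: WH-South with sum(quantity) = 23950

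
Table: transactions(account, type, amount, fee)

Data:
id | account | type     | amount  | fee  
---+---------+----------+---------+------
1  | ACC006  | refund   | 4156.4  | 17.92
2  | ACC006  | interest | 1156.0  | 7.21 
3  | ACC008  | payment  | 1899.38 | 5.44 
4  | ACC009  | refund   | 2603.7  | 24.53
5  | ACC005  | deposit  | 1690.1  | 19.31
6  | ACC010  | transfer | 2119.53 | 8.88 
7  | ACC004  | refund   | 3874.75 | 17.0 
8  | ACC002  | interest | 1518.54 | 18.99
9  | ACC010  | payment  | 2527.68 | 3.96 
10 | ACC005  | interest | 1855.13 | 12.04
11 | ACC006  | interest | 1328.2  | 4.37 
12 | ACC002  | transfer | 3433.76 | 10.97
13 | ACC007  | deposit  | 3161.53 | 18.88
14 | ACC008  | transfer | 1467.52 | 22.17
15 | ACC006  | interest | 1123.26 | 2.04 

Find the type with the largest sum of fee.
SELECT type, SUM(fee) as val
FROM transactions
GROUP BY type
ORDER BY val DESC
LIMIT 1

Result: refund with sum(fee) = 59.45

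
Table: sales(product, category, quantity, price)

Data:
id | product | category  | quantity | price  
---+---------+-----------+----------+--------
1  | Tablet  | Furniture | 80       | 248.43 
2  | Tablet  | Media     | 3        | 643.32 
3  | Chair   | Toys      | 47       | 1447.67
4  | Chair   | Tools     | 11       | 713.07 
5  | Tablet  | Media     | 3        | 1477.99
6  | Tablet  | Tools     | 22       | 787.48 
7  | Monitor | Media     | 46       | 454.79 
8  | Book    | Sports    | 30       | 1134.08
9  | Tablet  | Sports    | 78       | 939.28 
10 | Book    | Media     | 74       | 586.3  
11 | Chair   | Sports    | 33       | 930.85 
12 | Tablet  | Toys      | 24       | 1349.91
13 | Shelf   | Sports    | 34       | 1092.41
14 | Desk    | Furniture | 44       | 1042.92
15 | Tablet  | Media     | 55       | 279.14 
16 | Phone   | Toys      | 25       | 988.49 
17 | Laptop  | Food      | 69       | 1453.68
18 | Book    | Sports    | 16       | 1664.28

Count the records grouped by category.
SELECT category, COUNT(*) as count
FROM sales
GROUP BY category

Result:
  Food: 1
  Furniture: 2
  Media: 5
  Sports: 5
  Tools: 2
  Toys: 3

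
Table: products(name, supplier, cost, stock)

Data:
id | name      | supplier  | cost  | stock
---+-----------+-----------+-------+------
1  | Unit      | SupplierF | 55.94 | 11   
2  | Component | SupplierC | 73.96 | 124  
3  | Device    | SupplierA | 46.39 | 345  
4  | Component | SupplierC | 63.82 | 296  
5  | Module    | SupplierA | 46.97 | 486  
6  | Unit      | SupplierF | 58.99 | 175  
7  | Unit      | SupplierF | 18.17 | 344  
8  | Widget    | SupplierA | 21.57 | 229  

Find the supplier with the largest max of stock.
SELECT supplier, MAX(stock) as val
FROM products
GROUP BY supplier
ORDER BY val DESC
LIMIT 1

Result: SupplierA with max(stock) = 486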